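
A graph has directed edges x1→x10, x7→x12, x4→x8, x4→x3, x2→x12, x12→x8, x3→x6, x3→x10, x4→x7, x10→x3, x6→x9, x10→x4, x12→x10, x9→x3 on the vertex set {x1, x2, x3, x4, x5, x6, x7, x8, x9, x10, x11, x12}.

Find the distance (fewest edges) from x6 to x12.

Distance 0: x6.
Distance 1: x9.
Distance 2: x3.
Distance 3: x10.
Distance 4: x4.
Distance 5: x7, x8.
Distance 6: x12 — contains x12.

6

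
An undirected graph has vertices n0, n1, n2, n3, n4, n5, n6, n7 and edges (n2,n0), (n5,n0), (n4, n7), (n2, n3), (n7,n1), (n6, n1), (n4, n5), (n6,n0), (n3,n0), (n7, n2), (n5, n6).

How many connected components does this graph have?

From n0: component {n0, n1, n2, n3, n4, n5, n6, n7}.
That's 1 component.

1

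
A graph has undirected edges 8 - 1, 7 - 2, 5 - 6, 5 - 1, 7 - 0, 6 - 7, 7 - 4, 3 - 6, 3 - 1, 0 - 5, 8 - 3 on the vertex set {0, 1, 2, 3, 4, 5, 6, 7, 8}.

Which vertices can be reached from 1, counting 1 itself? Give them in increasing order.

0, 1, 2, 3, 4, 5, 6, 7, 8

Start at 1.
Its neighbours: 3, 5, 8.
Then their neighbours: 0, 6.
Then next layer: 7.
Then next layer: 2, 4.
Every vertex is now reached.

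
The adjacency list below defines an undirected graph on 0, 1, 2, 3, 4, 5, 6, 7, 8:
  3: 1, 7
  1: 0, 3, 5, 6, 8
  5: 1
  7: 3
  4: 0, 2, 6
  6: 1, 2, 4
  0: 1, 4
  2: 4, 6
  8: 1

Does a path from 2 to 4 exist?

Yes

Explore from 2.
Distance 1: reach 4, 6.
Found 4.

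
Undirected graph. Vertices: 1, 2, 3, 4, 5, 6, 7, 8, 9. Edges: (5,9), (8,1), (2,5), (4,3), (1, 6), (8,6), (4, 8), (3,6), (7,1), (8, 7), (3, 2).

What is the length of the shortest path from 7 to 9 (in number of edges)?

Distance 0: 7.
Distance 1: 1, 8.
Distance 2: 4, 6.
Distance 3: 3.
Distance 4: 2.
Distance 5: 5.
Distance 6: 9 — contains 9.

6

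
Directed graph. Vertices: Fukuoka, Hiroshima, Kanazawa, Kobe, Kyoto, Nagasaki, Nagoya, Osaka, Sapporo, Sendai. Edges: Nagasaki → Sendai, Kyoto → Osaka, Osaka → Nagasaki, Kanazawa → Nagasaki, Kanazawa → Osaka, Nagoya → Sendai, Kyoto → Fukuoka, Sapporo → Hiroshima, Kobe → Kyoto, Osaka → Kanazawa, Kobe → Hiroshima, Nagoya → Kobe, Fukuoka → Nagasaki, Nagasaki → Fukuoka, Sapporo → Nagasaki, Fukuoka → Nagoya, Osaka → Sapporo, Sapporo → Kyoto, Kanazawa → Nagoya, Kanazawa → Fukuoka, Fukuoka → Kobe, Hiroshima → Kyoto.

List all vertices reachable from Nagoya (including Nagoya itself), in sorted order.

Start at Nagoya.
Its neighbours: Kobe, Sendai.
Then their neighbours: Hiroshima, Kyoto.
Then next layer: Fukuoka, Osaka.
Then next layer: Kanazawa, Nagasaki, Sapporo.
Every vertex is now reached.

Fukuoka, Hiroshima, Kanazawa, Kobe, Kyoto, Nagasaki, Nagoya, Osaka, Sapporo, Sendai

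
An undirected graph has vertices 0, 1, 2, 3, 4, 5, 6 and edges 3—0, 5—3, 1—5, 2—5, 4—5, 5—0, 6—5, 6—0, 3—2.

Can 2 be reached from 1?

Explore from 1.
Distance 1: reach 5.
Distance 2: reach 0, 2, 3, 4, 6.
Found 2.

Yes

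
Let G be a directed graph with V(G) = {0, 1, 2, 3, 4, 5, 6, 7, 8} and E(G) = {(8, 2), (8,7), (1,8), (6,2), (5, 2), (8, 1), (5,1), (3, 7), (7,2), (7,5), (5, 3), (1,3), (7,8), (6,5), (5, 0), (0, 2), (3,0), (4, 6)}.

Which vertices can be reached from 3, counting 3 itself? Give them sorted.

0, 1, 2, 3, 5, 7, 8

Start at 3.
Its neighbours: 0, 7.
Then their neighbours: 2, 5, 8.
Then next layer: 1.
Nothing further is reachable.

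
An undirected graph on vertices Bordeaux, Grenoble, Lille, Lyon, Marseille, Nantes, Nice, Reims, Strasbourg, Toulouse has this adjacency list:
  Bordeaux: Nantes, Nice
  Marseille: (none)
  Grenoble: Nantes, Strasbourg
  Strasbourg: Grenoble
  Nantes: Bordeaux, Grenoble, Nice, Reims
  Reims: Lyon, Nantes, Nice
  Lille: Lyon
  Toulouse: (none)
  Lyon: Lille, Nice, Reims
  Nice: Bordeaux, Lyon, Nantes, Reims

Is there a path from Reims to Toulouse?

Explore from Reims.
Distance 1: reach Lyon, Nantes, Nice.
Distance 2: reach Bordeaux, Grenoble, Lille.
Distance 3: reach Strasbourg.
The search is exhausted without reaching Toulouse; it lies in a different component.

No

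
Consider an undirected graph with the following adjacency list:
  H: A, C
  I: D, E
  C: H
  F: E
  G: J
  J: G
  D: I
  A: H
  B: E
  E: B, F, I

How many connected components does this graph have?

From A: component {A, C, H}.
From B: component {B, D, E, F, I}.
From G: component {G, J}.
That's 3 components.

3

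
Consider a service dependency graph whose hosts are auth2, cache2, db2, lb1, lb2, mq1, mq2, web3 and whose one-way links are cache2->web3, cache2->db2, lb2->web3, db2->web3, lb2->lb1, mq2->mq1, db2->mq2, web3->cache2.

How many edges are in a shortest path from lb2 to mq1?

Distance 0: lb2.
Distance 1: lb1, web3.
Distance 2: cache2.
Distance 3: db2.
Distance 4: mq2.
Distance 5: mq1 — contains mq1.

5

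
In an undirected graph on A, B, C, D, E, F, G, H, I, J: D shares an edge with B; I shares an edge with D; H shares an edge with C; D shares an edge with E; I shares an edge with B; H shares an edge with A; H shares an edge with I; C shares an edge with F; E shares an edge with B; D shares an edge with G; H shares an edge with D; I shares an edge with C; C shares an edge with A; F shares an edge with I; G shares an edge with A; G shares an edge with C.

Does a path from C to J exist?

Explore from C.
Distance 1: reach A, F, G, H, I.
Distance 2: reach B, D.
Distance 3: reach E.
The search is exhausted without reaching J; it lies in a different component.

No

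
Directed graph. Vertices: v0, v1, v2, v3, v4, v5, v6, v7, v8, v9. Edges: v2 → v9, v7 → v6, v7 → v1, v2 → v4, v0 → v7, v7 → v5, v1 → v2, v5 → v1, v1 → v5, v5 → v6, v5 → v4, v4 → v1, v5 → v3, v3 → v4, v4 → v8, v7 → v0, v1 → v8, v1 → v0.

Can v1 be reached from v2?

Yes

Explore from v2.
Distance 1: reach v4, v9.
Distance 2: reach v1, v8.
Found v1.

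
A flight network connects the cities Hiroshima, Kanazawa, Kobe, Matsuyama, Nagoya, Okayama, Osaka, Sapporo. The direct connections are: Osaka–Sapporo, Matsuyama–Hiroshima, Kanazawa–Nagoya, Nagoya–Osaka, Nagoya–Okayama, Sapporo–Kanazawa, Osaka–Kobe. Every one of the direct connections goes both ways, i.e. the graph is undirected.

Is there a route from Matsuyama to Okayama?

No

Explore from Matsuyama.
Distance 1: reach Hiroshima.
The search is exhausted without reaching Okayama; it lies in a different component.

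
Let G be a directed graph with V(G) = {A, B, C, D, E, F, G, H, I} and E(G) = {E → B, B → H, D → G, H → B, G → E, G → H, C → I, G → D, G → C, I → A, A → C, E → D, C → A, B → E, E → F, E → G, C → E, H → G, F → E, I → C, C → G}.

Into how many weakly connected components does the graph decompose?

1

From A: component {A, B, C, D, E, F, G, H, I}.
That's 1 component.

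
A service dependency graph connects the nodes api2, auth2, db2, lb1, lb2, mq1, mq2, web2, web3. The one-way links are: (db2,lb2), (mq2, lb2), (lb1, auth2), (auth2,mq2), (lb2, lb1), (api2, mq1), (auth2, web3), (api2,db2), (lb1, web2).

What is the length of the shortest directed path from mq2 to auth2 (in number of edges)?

3

Distance 0: mq2.
Distance 1: lb2.
Distance 2: lb1.
Distance 3: auth2, web2 — contains auth2.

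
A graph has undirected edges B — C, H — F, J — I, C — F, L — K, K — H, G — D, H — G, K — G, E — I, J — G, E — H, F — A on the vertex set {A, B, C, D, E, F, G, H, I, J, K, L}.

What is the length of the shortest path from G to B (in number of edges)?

Distance 0: G.
Distance 1: D, H, J, K.
Distance 2: E, F, I, L.
Distance 3: A, C.
Distance 4: B — contains B.

4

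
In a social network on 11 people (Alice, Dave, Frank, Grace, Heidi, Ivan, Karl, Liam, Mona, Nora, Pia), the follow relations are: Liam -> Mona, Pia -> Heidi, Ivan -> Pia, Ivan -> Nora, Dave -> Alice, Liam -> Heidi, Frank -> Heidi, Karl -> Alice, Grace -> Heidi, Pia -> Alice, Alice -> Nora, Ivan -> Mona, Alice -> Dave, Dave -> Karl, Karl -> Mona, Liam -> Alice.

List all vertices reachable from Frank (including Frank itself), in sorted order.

Frank, Heidi

Start at Frank.
Its neighbours: Heidi.
Nothing further is reachable.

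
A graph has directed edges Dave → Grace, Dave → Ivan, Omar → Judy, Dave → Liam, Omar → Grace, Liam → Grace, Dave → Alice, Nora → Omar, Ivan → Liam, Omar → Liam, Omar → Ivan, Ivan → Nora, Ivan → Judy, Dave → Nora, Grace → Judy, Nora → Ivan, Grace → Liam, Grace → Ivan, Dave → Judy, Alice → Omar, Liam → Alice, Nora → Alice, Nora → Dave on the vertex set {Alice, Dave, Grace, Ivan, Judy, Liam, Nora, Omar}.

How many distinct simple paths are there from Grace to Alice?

6

Grace→Ivan→Liam→Alice
Grace→Ivan→Nora→Alice
Grace→Ivan→Nora→Dave→Alice
Grace→Ivan→Nora→Dave→Liam→Alice
Grace→Ivan→Nora→Omar→Liam→Alice
Grace→Liam→Alice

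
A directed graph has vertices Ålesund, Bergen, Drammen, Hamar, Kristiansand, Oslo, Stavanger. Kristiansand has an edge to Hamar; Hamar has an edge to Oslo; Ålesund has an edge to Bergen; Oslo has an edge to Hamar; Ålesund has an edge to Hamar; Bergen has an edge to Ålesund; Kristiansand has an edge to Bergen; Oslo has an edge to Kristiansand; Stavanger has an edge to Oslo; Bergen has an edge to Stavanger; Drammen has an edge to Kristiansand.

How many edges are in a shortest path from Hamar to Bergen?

Distance 0: Hamar.
Distance 1: Oslo.
Distance 2: Kristiansand.
Distance 3: Bergen — contains Bergen.

3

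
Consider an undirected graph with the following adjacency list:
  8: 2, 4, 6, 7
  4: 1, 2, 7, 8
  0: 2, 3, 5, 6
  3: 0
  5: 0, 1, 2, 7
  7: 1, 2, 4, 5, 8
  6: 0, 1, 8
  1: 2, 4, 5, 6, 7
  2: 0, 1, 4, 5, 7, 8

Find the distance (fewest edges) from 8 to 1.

2

Distance 0: 8.
Distance 1: 2, 4, 6, 7.
Distance 2: 0, 1, 5 — contains 1.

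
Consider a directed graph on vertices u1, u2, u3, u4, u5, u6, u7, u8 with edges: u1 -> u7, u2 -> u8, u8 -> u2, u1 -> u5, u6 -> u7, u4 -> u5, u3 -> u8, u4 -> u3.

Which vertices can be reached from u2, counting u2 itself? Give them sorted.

Start at u2.
Its neighbours: u8.
Nothing further is reachable.

u2, u8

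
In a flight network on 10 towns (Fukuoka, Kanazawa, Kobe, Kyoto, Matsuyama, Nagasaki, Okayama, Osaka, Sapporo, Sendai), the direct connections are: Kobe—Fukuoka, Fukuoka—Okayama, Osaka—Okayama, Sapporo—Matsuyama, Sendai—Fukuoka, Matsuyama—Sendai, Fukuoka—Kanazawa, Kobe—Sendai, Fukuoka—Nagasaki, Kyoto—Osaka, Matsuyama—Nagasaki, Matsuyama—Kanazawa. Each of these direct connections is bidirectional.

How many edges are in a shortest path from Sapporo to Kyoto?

6

Distance 0: Sapporo.
Distance 1: Matsuyama.
Distance 2: Kanazawa, Nagasaki, Sendai.
Distance 3: Fukuoka, Kobe.
Distance 4: Okayama.
Distance 5: Osaka.
Distance 6: Kyoto — contains Kyoto.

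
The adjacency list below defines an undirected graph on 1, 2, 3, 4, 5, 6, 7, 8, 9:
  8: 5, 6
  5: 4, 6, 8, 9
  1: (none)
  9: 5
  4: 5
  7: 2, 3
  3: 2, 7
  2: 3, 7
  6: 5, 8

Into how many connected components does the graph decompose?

3

From 1: component {1}.
From 2: component {2, 3, 7}.
From 4: component {4, 5, 6, 8, 9}.
That's 3 components.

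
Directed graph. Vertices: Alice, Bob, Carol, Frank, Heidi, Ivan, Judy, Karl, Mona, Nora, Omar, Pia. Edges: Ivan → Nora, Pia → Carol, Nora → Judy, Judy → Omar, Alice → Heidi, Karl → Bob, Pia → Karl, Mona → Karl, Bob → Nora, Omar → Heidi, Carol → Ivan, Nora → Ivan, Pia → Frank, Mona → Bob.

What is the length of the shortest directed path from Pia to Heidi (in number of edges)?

6

Distance 0: Pia.
Distance 1: Carol, Frank, Karl.
Distance 2: Bob, Ivan.
Distance 3: Nora.
Distance 4: Judy.
Distance 5: Omar.
Distance 6: Heidi — contains Heidi.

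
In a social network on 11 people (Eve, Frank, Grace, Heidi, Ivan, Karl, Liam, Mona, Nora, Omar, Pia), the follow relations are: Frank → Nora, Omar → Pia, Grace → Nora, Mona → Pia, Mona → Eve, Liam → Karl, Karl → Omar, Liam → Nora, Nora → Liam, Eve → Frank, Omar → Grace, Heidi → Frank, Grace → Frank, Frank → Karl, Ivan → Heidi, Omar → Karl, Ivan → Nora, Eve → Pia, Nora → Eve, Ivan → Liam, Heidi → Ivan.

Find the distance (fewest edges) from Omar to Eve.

Distance 0: Omar.
Distance 1: Grace, Karl, Pia.
Distance 2: Frank, Nora.
Distance 3: Eve, Liam — contains Eve.

3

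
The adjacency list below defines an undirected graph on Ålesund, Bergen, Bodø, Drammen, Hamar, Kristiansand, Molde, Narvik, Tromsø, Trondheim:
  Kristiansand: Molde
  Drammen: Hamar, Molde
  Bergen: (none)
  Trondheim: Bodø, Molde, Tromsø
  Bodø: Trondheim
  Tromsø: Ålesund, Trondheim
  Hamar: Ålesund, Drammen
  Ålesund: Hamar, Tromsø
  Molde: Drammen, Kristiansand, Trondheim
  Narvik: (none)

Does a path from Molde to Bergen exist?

No

Explore from Molde.
Distance 1: reach Drammen, Kristiansand, Trondheim.
Distance 2: reach Bodø, Hamar, Tromsø.
Distance 3: reach Ålesund.
The search is exhausted without reaching Bergen; it lies in a different component.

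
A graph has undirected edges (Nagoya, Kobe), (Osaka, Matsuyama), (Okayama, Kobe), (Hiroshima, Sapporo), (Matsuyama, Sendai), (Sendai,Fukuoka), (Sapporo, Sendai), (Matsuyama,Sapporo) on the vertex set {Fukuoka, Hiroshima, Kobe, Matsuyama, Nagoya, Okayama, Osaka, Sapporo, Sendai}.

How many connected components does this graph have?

From Fukuoka: component {Fukuoka, Hiroshima, Matsuyama, Osaka, Sapporo, Sendai}.
From Kobe: component {Kobe, Nagoya, Okayama}.
That's 2 components.

2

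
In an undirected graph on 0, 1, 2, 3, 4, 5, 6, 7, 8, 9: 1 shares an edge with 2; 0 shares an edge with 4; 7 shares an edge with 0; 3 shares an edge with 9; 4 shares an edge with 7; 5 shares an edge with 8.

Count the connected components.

5

From 0: component {0, 4, 7}.
From 1: component {1, 2}.
From 3: component {3, 9}.
From 5: component {5, 8}.
From 6: component {6}.
That's 5 components.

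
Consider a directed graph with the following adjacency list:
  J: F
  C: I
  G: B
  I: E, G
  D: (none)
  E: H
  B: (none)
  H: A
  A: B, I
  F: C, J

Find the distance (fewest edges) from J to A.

Distance 0: J.
Distance 1: F.
Distance 2: C.
Distance 3: I.
Distance 4: E, G.
Distance 5: B, H.
Distance 6: A — contains A.

6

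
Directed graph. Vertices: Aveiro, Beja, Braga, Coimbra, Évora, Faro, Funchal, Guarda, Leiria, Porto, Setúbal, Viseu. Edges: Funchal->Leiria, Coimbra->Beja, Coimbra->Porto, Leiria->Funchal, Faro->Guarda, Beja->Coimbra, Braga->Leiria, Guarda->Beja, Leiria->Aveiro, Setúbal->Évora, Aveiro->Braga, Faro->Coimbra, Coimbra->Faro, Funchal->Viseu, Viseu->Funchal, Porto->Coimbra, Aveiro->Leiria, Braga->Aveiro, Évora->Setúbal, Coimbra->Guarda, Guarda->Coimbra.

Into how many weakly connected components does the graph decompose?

3

From Aveiro: component {Aveiro, Braga, Funchal, Leiria, Viseu}.
From Beja: component {Beja, Coimbra, Faro, Guarda, Porto}.
From Évora: component {Évora, Setúbal}.
That's 3 components.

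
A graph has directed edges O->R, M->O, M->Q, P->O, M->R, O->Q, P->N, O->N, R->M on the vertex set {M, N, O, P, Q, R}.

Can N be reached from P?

Explore from P.
Distance 1: reach N, O.
Found N.

Yes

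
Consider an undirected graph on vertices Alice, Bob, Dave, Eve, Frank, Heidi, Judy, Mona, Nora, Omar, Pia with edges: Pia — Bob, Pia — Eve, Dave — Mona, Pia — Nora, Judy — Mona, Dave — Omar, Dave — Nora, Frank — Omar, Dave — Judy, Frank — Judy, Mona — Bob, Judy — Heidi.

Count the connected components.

From Alice: component {Alice}.
From Bob: component {Bob, Dave, Eve, Frank, Heidi, Judy, Mona, Nora, Omar, Pia}.
That's 2 components.

2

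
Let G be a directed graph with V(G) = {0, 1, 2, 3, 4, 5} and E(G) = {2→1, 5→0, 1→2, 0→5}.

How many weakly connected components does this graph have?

4

From 0: component {0, 5}.
From 1: component {1, 2}.
From 3: component {3}.
From 4: component {4}.
That's 4 components.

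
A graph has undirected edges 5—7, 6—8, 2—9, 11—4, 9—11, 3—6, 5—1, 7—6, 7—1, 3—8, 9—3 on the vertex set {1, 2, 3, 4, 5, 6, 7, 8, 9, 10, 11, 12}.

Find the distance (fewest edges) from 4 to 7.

Distance 0: 4.
Distance 1: 11.
Distance 2: 9.
Distance 3: 2, 3.
Distance 4: 6, 8.
Distance 5: 7 — contains 7.

5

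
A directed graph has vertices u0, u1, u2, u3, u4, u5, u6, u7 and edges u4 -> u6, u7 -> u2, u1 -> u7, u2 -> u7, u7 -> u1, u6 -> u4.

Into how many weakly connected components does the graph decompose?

From u0: component {u0}.
From u1: component {u1, u2, u7}.
From u3: component {u3}.
From u4: component {u4, u6}.
From u5: component {u5}.
That's 5 components.

5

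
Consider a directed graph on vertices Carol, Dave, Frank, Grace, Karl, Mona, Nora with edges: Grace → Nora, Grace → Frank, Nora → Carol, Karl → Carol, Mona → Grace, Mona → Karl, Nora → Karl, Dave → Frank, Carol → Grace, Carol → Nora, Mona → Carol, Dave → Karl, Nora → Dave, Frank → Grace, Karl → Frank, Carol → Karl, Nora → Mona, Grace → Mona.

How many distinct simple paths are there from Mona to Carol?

6

Mona→Carol
Mona→Grace→Nora→Carol
Mona→Grace→Nora→Dave→Karl→Carol
Mona→Grace→Nora→Karl→Carol
Mona→Karl→Carol
Mona→Karl→Frank→Grace→Nora→Carol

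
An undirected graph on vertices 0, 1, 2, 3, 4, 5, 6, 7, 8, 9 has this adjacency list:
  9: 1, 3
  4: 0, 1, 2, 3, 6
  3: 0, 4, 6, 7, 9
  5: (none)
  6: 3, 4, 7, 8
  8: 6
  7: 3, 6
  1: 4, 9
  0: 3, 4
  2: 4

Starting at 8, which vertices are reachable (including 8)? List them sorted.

Start at 8.
Its neighbours: 6.
Then their neighbours: 3, 4, 7.
Then next layer: 0, 1, 2, 9.
Nothing further is reachable.

0, 1, 2, 3, 4, 6, 7, 8, 9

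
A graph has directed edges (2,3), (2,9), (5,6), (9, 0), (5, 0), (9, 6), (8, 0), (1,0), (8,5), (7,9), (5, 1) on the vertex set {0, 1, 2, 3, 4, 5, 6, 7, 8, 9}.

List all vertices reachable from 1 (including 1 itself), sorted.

0, 1

Start at 1.
Its neighbours: 0.
Nothing further is reachable.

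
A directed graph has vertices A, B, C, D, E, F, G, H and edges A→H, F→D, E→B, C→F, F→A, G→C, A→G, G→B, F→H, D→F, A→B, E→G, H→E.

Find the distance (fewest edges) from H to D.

5

Distance 0: H.
Distance 1: E.
Distance 2: B, G.
Distance 3: C.
Distance 4: F.
Distance 5: A, D — contains D.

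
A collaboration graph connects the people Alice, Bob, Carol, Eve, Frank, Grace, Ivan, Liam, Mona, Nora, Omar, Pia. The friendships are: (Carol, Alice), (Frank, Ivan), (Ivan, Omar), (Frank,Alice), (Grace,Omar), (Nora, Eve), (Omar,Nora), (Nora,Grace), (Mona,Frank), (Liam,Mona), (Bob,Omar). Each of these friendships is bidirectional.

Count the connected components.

From Alice: component {Alice, Bob, Carol, Eve, Frank, Grace, Ivan, Liam, Mona, Nora, Omar}.
From Pia: component {Pia}.
That's 2 components.

2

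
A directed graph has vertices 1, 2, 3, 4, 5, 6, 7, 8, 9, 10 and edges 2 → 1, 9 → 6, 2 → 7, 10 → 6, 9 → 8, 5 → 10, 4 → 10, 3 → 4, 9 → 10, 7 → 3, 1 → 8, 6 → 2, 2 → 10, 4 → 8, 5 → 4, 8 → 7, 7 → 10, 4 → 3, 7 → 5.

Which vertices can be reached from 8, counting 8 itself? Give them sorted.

1, 2, 3, 4, 5, 6, 7, 8, 10

Start at 8.
Its neighbours: 7.
Then their neighbours: 3, 5, 10.
Then next layer: 4, 6.
Then next layer: 2.
Then next layer: 1.
Nothing further is reachable.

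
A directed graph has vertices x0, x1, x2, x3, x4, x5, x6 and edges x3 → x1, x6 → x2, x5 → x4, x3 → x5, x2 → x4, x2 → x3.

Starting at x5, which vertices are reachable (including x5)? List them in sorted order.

Start at x5.
Its neighbours: x4.
Nothing further is reachable.

x4, x5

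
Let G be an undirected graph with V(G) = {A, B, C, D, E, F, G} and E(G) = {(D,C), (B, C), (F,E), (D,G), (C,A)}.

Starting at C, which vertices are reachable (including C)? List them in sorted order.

A, B, C, D, G

Start at C.
Its neighbours: A, B, D.
Then their neighbours: G.
Nothing further is reachable.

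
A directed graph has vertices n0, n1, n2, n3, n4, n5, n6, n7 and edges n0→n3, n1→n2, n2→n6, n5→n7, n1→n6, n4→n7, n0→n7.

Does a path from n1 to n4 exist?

Explore from n1.
Distance 1: reach n2, n6.
The search from n1 is exhausted; no directed path reaches n4.

No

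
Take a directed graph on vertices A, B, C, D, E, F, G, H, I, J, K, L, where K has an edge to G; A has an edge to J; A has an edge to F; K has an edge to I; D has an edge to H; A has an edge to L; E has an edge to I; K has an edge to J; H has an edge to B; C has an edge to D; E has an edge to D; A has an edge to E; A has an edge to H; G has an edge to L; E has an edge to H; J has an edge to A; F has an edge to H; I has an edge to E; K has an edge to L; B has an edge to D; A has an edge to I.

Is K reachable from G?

No

Explore from G.
Distance 1: reach L.
The search from G is exhausted; no directed path reaches K.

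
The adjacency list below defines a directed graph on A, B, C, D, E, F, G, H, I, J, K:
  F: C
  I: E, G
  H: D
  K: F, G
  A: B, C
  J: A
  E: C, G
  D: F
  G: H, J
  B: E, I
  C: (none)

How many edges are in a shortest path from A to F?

6

Distance 0: A.
Distance 1: B, C.
Distance 2: E, I.
Distance 3: G.
Distance 4: H, J.
Distance 5: D.
Distance 6: F — contains F.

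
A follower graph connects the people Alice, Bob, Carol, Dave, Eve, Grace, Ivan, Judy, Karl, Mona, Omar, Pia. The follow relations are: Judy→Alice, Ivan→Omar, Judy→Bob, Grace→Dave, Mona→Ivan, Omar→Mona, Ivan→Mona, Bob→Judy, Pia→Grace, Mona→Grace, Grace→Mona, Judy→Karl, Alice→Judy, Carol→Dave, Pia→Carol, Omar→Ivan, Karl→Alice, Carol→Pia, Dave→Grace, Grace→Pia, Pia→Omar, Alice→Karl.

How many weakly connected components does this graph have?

From Alice: component {Alice, Bob, Judy, Karl}.
From Carol: component {Carol, Dave, Grace, Ivan, Mona, Omar, Pia}.
From Eve: component {Eve}.
That's 3 components.

3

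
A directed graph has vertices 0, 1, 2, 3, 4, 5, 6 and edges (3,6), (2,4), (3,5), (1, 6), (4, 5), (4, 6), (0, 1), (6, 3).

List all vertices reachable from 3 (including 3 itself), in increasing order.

Start at 3.
Its neighbours: 5, 6.
Nothing further is reachable.

3, 5, 6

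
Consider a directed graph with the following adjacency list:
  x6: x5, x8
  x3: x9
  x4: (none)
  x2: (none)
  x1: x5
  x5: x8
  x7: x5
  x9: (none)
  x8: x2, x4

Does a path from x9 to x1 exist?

No

x9 has no outgoing edges, so nothing is reachable from it.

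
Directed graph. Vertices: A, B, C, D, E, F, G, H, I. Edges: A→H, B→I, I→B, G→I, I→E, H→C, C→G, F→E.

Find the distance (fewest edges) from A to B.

5

Distance 0: A.
Distance 1: H.
Distance 2: C.
Distance 3: G.
Distance 4: I.
Distance 5: B, E — contains B.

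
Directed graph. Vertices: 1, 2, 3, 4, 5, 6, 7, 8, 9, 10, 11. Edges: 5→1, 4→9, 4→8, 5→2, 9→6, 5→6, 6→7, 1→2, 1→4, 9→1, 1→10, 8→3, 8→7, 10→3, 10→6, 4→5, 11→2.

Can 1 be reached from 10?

No

Explore from 10.
Distance 1: reach 3, 6.
Distance 2: reach 7.
The search from 10 is exhausted; no directed path reaches 1.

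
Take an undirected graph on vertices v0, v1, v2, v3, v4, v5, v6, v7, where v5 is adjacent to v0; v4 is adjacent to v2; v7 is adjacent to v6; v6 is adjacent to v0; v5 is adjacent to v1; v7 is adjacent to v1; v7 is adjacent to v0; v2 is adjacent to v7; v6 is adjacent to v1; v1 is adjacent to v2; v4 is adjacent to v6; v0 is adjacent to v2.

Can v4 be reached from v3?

No

v3 has no edges, so nothing is reachable from it.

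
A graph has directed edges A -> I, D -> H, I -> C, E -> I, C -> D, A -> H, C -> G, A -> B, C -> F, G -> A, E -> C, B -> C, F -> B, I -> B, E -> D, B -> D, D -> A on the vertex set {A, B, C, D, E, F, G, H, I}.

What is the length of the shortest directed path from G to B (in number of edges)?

Distance 0: G.
Distance 1: A.
Distance 2: B, H, I — contains B.

2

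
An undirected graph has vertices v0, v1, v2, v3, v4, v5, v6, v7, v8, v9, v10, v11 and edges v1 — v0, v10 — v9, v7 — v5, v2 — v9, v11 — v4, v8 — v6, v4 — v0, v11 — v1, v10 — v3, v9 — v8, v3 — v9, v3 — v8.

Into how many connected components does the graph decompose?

From v0: component {v0, v1, v4, v11}.
From v2: component {v2, v3, v6, v8, v9, v10}.
From v5: component {v5, v7}.
That's 3 components.

3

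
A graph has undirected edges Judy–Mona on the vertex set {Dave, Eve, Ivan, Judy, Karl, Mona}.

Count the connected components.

5

From Dave: component {Dave}.
From Eve: component {Eve}.
From Ivan: component {Ivan}.
From Judy: component {Judy, Mona}.
From Karl: component {Karl}.
That's 5 components.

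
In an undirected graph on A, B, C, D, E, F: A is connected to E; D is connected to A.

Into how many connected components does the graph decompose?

4

From A: component {A, D, E}.
From B: component {B}.
From C: component {C}.
From F: component {F}.
That's 4 components.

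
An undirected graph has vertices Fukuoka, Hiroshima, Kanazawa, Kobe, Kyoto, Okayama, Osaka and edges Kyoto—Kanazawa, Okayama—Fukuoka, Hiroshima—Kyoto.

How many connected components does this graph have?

4

From Fukuoka: component {Fukuoka, Okayama}.
From Hiroshima: component {Hiroshima, Kanazawa, Kyoto}.
From Kobe: component {Kobe}.
From Osaka: component {Osaka}.
That's 4 components.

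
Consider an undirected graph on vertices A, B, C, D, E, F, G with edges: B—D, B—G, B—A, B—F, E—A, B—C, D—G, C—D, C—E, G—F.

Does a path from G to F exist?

Yes

Explore from G.
Distance 1: reach B, D, F.
Found F.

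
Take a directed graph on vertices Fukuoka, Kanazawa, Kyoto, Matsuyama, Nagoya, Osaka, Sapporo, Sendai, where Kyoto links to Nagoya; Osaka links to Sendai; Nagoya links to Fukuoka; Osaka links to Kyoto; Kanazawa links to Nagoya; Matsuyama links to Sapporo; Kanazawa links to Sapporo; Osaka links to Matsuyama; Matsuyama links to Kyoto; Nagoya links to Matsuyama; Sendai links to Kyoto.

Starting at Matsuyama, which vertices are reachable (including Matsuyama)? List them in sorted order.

Fukuoka, Kyoto, Matsuyama, Nagoya, Sapporo

Start at Matsuyama.
Its neighbours: Kyoto, Sapporo.
Then their neighbours: Nagoya.
Then next layer: Fukuoka.
Nothing further is reachable.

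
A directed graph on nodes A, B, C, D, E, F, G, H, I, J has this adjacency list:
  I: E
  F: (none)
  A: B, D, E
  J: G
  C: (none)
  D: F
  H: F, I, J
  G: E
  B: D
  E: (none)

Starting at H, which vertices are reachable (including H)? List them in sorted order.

E, F, G, H, I, J

Start at H.
Its neighbours: F, I, J.
Then their neighbours: E, G.
Nothing further is reachable.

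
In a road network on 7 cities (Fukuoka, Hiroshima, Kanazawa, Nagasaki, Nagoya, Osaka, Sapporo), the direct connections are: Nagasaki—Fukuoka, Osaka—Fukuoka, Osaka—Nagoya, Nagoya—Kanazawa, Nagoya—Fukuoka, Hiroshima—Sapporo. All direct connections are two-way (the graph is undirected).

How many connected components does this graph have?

2

From Fukuoka: component {Fukuoka, Kanazawa, Nagasaki, Nagoya, Osaka}.
From Hiroshima: component {Hiroshima, Sapporo}.
That's 2 components.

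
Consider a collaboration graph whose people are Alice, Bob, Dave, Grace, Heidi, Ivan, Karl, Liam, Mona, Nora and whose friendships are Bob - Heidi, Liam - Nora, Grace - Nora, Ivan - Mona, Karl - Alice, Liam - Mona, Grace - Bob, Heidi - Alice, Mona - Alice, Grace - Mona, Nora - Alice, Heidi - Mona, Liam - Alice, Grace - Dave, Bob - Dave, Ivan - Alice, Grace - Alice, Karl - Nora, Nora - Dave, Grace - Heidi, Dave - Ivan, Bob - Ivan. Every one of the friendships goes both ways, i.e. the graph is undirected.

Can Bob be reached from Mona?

Yes

Explore from Mona.
Distance 1: reach Alice, Grace, Heidi, Ivan, Liam.
Distance 2: reach Bob, Dave, Karl, Nora.
Found Bob.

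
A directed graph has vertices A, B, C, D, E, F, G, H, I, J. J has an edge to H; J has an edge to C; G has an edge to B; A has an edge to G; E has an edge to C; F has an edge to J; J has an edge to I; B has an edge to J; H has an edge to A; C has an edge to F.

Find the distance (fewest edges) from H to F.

6

Distance 0: H.
Distance 1: A.
Distance 2: G.
Distance 3: B.
Distance 4: J.
Distance 5: C, I.
Distance 6: F — contains F.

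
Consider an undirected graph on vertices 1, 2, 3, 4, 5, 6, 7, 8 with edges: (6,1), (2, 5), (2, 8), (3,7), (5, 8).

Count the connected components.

From 1: component {1, 6}.
From 2: component {2, 5, 8}.
From 3: component {3, 7}.
From 4: component {4}.
That's 4 components.

4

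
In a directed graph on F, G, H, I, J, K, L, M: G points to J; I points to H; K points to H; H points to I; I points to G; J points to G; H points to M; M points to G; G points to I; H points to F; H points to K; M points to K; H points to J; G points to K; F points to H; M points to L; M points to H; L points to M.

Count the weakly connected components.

1

From F: component {F, G, H, I, J, K, L, M}.
That's 1 component.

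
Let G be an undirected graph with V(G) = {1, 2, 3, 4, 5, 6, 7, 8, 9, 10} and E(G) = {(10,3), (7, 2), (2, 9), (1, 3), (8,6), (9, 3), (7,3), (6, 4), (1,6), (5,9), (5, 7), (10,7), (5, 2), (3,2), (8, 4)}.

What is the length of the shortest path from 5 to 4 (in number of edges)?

5

Distance 0: 5.
Distance 1: 2, 7, 9.
Distance 2: 3, 10.
Distance 3: 1.
Distance 4: 6.
Distance 5: 4, 8 — contains 4.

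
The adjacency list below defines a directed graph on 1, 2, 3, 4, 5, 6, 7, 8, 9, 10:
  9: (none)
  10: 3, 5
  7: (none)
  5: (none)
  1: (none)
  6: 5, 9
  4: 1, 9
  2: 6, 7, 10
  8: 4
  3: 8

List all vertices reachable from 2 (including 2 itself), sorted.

Start at 2.
Its neighbours: 6, 7, 10.
Then their neighbours: 3, 5, 9.
Then next layer: 8.
Then next layer: 4.
Then next layer: 1.
Every vertex is now reached.

1, 2, 3, 4, 5, 6, 7, 8, 9, 10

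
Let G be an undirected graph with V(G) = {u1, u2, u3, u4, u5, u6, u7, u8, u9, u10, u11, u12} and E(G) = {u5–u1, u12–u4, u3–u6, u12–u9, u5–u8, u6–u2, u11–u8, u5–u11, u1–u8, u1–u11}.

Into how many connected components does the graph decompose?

From u1: component {u1, u5, u8, u11}.
From u2: component {u2, u3, u6}.
From u4: component {u4, u9, u12}.
From u7: component {u7}.
From u10: component {u10}.
That's 5 components.

5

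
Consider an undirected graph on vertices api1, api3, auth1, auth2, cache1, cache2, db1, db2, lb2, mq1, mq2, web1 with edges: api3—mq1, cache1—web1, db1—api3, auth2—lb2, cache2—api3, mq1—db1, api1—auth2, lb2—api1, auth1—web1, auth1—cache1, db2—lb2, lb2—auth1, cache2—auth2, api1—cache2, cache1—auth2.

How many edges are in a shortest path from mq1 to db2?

5

Distance 0: mq1.
Distance 1: api3, db1.
Distance 2: cache2.
Distance 3: api1, auth2.
Distance 4: cache1, lb2.
Distance 5: auth1, db2, web1 — contains db2.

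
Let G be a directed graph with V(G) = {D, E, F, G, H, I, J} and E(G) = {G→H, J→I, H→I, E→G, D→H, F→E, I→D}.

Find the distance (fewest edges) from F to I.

Distance 0: F.
Distance 1: E.
Distance 2: G.
Distance 3: H.
Distance 4: I — contains I.

4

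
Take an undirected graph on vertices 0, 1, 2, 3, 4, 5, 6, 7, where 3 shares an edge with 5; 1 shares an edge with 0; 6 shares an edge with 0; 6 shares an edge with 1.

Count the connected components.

From 0: component {0, 1, 6}.
From 2: component {2}.
From 3: component {3, 5}.
From 4: component {4}.
From 7: component {7}.
That's 5 components.

5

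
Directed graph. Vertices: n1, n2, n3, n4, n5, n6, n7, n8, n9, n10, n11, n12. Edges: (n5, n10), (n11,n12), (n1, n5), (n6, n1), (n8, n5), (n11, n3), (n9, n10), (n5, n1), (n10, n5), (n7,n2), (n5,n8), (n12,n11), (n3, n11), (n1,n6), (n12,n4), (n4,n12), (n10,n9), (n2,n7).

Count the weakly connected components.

3

From n1: component {n1, n5, n6, n8, n9, n10}.
From n2: component {n2, n7}.
From n3: component {n3, n4, n11, n12}.
That's 3 components.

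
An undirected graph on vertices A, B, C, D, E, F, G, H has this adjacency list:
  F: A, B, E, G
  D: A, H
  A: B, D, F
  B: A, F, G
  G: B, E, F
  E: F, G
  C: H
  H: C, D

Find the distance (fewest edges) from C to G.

5

Distance 0: C.
Distance 1: H.
Distance 2: D.
Distance 3: A.
Distance 4: B, F.
Distance 5: E, G — contains G.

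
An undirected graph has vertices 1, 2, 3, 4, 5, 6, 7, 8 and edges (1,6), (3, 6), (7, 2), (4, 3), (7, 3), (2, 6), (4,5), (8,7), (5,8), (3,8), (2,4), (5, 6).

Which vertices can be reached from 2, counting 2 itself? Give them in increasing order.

Start at 2.
Its neighbours: 4, 6, 7.
Then their neighbours: 1, 3, 5, 8.
Every vertex is now reached.

1, 2, 3, 4, 5, 6, 7, 8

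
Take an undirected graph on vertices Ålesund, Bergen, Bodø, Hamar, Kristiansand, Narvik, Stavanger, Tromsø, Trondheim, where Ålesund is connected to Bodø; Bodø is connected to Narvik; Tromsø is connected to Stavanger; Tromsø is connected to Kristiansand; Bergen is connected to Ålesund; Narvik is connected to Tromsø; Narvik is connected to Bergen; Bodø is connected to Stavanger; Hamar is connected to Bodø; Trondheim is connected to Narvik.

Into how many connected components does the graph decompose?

1

From Ålesund: component {Ålesund, Bergen, Bodø, Hamar, Kristiansand, Narvik, Stavanger, Tromsø, Trondheim}.
That's 1 component.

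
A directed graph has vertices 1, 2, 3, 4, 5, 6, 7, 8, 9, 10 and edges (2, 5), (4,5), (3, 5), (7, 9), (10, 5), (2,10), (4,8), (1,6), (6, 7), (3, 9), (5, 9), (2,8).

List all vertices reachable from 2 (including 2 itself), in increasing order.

Start at 2.
Its neighbours: 5, 8, 10.
Then their neighbours: 9.
Nothing further is reachable.

2, 5, 8, 9, 10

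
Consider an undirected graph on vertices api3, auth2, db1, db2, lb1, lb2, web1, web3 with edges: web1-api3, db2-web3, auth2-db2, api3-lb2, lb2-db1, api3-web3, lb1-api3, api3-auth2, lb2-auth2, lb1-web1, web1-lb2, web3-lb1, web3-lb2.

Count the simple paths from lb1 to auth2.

lb1–api3–auth2
lb1–api3–lb2–auth2
lb1–api3–lb2–web3–db2–auth2
lb1–api3–web1–lb2–auth2
lb1–api3–web1–lb2–web3–db2–auth2
lb1–api3–web3–db2–auth2
lb1–api3–web3–lb2–auth2
lb1–web1–api3–auth2
... and 16 more.

24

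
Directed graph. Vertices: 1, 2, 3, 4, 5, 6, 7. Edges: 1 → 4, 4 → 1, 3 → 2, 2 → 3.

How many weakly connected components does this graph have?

From 1: component {1, 4}.
From 2: component {2, 3}.
From 5: component {5}.
From 6: component {6}.
From 7: component {7}.
That's 5 components.

5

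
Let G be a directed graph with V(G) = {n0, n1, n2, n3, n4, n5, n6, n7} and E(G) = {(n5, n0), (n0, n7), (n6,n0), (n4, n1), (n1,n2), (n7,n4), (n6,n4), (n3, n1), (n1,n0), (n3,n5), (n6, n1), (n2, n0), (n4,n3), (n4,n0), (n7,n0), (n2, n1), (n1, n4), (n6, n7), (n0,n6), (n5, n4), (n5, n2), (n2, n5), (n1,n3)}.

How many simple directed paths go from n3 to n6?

n3→n1→n0→n6
n3→n1→n2→n0→n6
n3→n1→n2→n5→n0→n6
n3→n1→n2→n5→n4→n0→n6
n3→n1→n4→n0→n6
n3→n5→n0→n6
n3→n5→n2→n0→n6
n3→n5→n2→n1→n0→n6
n3→n5→n2→n1→n4→n0→n6
n3→n5→n4→n0→n6
n3→n5→n4→n1→n0→n6
n3→n5→n4→n1→n2→n0→n6

12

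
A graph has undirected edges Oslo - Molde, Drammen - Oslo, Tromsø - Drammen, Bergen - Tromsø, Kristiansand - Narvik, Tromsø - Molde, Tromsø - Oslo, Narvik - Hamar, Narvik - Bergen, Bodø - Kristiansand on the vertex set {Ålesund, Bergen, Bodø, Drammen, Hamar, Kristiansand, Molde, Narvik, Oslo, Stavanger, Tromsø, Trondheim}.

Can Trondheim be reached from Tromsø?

No

Explore from Tromsø.
Distance 1: reach Bergen, Drammen, Molde, Oslo.
Distance 2: reach Narvik.
Distance 3: reach Hamar, Kristiansand.
Distance 4: reach Bodø.
The search is exhausted without reaching Trondheim; it lies in a different component.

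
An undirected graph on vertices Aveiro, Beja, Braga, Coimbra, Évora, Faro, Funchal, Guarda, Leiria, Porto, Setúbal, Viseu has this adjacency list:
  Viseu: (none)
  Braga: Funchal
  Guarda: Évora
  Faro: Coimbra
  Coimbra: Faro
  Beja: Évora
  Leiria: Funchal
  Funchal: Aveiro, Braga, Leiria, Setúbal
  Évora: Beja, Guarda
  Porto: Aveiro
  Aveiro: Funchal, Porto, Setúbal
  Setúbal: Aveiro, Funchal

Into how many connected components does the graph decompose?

4

From Aveiro: component {Aveiro, Braga, Funchal, Leiria, Porto, Setúbal}.
From Beja: component {Beja, Évora, Guarda}.
From Coimbra: component {Coimbra, Faro}.
From Viseu: component {Viseu}.
That's 4 components.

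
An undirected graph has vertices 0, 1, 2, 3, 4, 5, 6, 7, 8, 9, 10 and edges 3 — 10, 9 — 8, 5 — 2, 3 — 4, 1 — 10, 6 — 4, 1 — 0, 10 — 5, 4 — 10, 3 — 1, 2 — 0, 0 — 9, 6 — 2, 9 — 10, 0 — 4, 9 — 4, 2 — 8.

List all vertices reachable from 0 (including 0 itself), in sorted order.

0, 1, 2, 3, 4, 5, 6, 8, 9, 10

Start at 0.
Its neighbours: 1, 2, 4, 9.
Then their neighbours: 3, 5, 6, 8, 10.
Nothing further is reachable.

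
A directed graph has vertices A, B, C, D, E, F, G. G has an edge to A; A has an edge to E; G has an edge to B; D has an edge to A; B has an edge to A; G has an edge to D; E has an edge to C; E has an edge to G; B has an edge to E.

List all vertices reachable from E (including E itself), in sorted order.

A, B, C, D, E, G

Start at E.
Its neighbours: C, G.
Then their neighbours: A, B, D.
Nothing further is reachable.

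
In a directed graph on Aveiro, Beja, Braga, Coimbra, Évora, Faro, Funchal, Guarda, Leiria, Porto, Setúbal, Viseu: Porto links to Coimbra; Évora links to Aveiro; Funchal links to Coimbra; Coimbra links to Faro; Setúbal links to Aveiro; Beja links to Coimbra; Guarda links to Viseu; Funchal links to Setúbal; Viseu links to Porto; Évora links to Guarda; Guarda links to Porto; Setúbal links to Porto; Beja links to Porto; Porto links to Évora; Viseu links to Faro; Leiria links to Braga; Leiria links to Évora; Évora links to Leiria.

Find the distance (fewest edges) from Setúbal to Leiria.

3

Distance 0: Setúbal.
Distance 1: Aveiro, Porto.
Distance 2: Coimbra, Évora.
Distance 3: Faro, Guarda, Leiria — contains Leiria.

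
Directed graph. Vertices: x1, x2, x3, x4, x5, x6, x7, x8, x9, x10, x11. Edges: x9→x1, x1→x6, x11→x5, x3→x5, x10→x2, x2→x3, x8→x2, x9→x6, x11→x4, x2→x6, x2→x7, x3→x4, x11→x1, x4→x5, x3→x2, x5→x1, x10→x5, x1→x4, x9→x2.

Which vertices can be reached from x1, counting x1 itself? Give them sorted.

x1, x4, x5, x6

Start at x1.
Its neighbours: x4, x6.
Then their neighbours: x5.
Nothing further is reachable.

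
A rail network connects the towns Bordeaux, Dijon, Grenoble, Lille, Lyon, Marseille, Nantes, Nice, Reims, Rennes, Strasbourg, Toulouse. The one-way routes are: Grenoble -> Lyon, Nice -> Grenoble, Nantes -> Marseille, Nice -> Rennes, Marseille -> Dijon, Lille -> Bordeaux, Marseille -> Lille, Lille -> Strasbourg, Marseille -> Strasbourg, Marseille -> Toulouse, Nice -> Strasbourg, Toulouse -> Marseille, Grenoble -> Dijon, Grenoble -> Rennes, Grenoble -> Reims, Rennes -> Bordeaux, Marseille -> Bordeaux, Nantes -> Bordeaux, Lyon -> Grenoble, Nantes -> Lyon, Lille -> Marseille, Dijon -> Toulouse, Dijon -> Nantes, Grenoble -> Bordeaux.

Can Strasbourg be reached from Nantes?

Yes

Explore from Nantes.
Distance 1: reach Bordeaux, Lyon, Marseille.
Distance 2: reach Dijon, Grenoble, Lille, Strasbourg, Toulouse.
Found Strasbourg.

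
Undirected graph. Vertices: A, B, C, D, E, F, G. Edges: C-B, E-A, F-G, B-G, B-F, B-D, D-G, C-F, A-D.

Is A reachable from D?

Explore from D.
Distance 1: reach A, B, G.
Found A.

Yes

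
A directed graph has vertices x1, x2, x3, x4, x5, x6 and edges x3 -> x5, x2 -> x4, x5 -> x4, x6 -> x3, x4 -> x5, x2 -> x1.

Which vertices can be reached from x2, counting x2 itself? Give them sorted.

x1, x2, x4, x5

Start at x2.
Its neighbours: x1, x4.
Then their neighbours: x5.
Nothing further is reachable.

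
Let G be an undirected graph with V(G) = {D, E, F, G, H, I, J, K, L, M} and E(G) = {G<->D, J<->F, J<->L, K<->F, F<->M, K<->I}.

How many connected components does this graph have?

From D: component {D, G}.
From E: component {E}.
From F: component {F, I, J, K, L, M}.
From H: component {H}.
That's 4 components.

4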